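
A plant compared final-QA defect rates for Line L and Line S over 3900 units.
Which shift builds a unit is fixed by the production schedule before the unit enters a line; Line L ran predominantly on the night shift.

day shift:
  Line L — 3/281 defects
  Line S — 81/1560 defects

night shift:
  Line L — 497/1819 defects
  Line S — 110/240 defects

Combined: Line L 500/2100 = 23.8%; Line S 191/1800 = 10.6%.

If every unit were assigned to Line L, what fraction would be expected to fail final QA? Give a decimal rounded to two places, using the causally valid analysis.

0.15

The stratified and pooled comparisons disagree (Line L wins within each shift; Line S wins overall), so the answer turns on the causal role of shift.
Since shift is a pre-existing factor (not a product of the line) and it affects the outcome on its own, it is a confounder. The stratified rates, not the pooled rate, identify the causal effect.
Standardising Line L to the population shift mix: 0.472·3/281 + 0.528·497/1819 = 0.149.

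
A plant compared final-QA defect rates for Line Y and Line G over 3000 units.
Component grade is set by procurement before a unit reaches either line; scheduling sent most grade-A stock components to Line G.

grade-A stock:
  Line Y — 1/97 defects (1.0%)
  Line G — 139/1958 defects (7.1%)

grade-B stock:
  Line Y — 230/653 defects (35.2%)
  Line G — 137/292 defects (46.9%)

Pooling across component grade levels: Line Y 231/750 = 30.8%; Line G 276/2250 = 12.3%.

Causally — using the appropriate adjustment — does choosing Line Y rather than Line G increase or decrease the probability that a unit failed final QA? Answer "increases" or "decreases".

Line Y is lower inside every component grade stratum but Line G is lower in aggregate. Whether to stratify depends on how component grade relates to the line.
Here component grade is a common cause — it drives both which line a case falls under and the outcome. The crude comparison mixes populations; the stratum-specific rates are the causally relevant ones.
Within each level — grade-A stock: 1.0% vs 7.1%; grade-B stock: 35.2% vs 46.9% — Line Y is lower every time.

decreases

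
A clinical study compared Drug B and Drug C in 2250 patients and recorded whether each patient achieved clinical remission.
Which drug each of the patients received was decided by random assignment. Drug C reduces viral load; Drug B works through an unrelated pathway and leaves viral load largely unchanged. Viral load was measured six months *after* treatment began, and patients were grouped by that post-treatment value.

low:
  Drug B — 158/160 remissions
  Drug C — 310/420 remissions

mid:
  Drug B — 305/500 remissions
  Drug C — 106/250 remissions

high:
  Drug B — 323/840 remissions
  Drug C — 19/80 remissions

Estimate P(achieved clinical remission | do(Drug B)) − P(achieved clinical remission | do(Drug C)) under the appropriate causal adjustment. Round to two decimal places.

-0.06

The distribution of viral load is itself part of what the drug does — it is an intermediate outcome. Holding it fixed would remove that part of the effect; the total effect is the pooled difference.
The causal difference is the pooled difference: 0.524 − 0.580 = -0.056.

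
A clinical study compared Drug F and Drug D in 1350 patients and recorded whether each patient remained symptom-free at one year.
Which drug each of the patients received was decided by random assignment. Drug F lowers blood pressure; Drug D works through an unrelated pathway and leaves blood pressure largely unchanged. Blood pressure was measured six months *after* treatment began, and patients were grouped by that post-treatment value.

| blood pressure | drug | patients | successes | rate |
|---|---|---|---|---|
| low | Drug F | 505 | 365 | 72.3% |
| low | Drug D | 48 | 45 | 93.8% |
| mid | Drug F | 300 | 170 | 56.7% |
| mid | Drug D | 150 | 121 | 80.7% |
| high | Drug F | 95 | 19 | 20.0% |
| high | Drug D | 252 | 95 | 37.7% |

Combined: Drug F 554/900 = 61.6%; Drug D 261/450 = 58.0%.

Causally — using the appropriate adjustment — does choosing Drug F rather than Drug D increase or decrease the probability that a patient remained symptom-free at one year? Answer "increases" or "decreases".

The stratified and pooled comparisons disagree (Drug D wins within each blood pressure; Drug F wins overall), so the answer turns on the causal role of blood pressure.
Blood pressure is recorded after the drug and is itself shifted by it — it sits on the causal path from drug to outcome. Conditioning on a mediator would strip out part of the effect we want; the pooled comparison gives the total causal effect.
Pooled: Drug F 61.6% vs Drug D 58.0%; Drug F is higher overall.

increases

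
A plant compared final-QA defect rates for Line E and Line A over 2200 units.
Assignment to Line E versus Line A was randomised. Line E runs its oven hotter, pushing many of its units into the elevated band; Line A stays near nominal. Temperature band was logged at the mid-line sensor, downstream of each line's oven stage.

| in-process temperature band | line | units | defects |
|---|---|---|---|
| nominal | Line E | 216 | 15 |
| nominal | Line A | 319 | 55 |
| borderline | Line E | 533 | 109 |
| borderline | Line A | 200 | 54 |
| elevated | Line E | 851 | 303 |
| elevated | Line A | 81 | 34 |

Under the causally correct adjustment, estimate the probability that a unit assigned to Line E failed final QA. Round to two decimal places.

In-process temperature band here is a post-treatment variable shaped by the line; conditioning on it would introduce bias rather than remove it. The overall comparison is the causal one.
So P(outcome | do(Line E)) is just the pooled rate for Line E: 427/1600 = 0.267.

0.27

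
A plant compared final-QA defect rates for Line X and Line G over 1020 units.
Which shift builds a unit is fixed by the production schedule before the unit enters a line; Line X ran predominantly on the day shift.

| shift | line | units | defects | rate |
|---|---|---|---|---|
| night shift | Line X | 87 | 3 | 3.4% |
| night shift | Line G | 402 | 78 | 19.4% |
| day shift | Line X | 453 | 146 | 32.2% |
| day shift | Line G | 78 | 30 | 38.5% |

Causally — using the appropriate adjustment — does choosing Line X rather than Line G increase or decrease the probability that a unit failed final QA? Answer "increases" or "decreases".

Line X is lower inside every shift stratum but Line G is lower in aggregate. Whether to stratify depends on how shift relates to the line.
Nothing the line does changes shift; the imbalance is an allocation artefact. With shift also predicting the outcome, the pooled figure is confounded, and the within-stratum comparison is the causal one.
Within each level — night shift: 3.4% vs 19.4%; day shift: 32.2% vs 38.5% — Line X is lower every time.

decreases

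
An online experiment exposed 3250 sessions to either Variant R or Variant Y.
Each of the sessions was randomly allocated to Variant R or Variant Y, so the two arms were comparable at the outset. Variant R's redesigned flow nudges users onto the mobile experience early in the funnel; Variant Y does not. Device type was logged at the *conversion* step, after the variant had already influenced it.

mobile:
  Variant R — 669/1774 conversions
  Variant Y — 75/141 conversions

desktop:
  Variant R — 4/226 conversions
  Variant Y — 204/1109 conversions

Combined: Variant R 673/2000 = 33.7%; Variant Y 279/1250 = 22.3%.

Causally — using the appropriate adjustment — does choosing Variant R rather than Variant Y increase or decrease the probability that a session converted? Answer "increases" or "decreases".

Device type lies on the pathway variant → device type → outcome, so adjusting for it blocks the indirect effect. For the total causal effect of variant, use the unadjusted pooled rates.
Pooled: Variant R 33.7% vs Variant Y 22.3%; Variant R is higher overall.

increases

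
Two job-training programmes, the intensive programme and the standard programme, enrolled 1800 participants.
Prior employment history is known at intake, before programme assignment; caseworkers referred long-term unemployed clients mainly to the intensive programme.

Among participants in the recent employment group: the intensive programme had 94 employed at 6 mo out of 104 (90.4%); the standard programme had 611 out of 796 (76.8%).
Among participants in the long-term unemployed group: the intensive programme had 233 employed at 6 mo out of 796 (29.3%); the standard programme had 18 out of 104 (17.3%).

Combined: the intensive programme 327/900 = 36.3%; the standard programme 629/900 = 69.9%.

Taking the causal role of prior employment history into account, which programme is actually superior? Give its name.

Nothing the programme does changes prior employment history; the imbalance is an allocation artefact. With prior employment history also predicting the outcome, the pooled figure is confounded, and the within-stratum comparison is the causal one.
Within each level — recent employment: 90.4% vs 76.8%; long-term unemployed: 29.3% vs 17.3% — the intensive programme is higher every time.

the intensive programme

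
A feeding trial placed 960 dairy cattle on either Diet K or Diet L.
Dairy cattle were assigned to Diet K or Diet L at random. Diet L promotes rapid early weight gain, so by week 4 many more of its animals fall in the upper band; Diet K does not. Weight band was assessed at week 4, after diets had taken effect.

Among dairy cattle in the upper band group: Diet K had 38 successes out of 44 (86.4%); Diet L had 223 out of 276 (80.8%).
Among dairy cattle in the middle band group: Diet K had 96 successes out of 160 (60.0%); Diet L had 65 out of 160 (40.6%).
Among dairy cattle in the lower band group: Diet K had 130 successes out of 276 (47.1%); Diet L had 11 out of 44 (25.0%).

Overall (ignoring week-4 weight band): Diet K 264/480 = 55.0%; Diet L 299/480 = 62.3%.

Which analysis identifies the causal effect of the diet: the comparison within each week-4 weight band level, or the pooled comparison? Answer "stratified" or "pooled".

Diet K is higher inside every week-4 weight band stratum but Diet L is higher in aggregate. Whether to stratify depends on how week-4 weight band relates to the diet.
Week-4 weight band here is a post-treatment variable shaped by the diet; conditioning on it would introduce bias rather than remove it. The overall comparison is the causal one.
Pooled: Diet K 55.0% vs Diet L 62.3%; Diet L is higher overall.

pooled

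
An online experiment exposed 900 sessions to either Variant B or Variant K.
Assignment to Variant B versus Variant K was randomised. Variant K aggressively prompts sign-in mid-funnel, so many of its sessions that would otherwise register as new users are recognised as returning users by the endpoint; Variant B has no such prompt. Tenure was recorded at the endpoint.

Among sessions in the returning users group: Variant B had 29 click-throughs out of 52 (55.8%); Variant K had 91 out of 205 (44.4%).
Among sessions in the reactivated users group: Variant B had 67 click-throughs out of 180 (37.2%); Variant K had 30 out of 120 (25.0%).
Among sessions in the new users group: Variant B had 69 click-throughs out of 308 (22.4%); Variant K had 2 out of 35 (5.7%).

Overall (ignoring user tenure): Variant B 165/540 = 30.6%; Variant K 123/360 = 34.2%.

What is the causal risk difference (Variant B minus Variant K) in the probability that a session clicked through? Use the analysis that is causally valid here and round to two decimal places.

-0.04

User tenure lies on the pathway variant → user tenure → outcome, so adjusting for it blocks the indirect effect. For the total causal effect of variant, use the unadjusted pooled rates.
The causal difference is the pooled difference: 0.306 − 0.342 = -0.036.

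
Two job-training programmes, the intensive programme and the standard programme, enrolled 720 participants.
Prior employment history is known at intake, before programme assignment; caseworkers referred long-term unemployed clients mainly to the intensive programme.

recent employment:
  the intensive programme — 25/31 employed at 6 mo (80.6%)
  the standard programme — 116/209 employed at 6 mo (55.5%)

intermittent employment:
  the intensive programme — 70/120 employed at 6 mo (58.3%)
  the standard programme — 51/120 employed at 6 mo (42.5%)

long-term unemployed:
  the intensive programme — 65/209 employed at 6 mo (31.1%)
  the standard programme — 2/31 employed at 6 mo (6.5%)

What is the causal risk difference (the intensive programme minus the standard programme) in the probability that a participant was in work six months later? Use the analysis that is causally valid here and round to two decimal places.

The stratified and pooled comparisons disagree (the intensive programme wins within each prior employment history; the standard programme wins overall), so the answer turns on the causal role of prior employment history.
Prior employment history satisfies the back-door criterion: it is not a descendant of the programme, and it blocks the spurious path from programme to outcome. Adjusting for it (i.e., using the within-prior employment history rates) gives the causal effect.
Adjusting over the population distribution of prior employment history: 0.333·(0.806−0.555) + 0.333·(0.583−0.425) + 0.333·(0.311−0.065) = +0.219.

+0.22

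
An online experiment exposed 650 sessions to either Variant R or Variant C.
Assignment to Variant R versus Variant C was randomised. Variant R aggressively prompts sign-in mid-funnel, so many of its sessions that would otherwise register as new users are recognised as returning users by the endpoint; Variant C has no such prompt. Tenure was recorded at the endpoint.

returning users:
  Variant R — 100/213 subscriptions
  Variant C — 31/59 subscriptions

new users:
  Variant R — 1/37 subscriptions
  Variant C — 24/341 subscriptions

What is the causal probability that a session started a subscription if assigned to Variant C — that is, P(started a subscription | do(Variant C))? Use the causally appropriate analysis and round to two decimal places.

0.14

User tenure is downstream of the variant. One should not condition on a consequence of treatment, so the overall rates are the right comparison.
So P(outcome | do(Variant C)) is just the pooled rate for Variant C: 55/400 = 0.138.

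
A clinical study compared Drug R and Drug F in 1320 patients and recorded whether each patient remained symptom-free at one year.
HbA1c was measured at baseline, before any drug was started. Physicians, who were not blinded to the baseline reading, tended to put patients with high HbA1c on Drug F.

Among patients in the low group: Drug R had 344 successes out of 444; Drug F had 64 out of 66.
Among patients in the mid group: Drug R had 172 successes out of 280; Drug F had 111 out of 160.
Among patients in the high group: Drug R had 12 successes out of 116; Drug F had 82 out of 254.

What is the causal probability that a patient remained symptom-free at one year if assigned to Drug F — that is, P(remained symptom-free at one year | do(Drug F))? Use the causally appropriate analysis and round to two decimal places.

The stratified and pooled comparisons disagree (Drug F wins within each HbA1c; Drug R wins overall), so the answer turns on the causal role of HbA1c.
Here HbA1c is a common cause — it drives both which drug a case falls under and the outcome. The crude comparison mixes populations; the stratum-specific rates are the causally relevant ones.
Standardising Drug F to the population HbA1c mix: 0.386·64/66 + 0.333·111/160 + 0.280·82/254 = 0.696.

0.70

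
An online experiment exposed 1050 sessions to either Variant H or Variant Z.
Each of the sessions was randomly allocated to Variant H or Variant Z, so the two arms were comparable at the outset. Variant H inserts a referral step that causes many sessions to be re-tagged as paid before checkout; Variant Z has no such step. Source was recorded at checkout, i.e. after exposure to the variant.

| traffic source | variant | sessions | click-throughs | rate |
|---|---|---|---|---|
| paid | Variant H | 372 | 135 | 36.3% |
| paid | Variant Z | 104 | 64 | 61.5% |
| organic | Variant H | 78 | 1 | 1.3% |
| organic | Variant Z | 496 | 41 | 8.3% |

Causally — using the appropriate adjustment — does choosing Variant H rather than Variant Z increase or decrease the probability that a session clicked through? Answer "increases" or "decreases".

The distribution of traffic source is itself part of what the variant does — it is an intermediate outcome. Holding it fixed would remove that part of the effect; the total effect is the pooled difference.
Pooled: Variant H 30.2% vs Variant Z 17.5%; Variant H is higher overall.

increases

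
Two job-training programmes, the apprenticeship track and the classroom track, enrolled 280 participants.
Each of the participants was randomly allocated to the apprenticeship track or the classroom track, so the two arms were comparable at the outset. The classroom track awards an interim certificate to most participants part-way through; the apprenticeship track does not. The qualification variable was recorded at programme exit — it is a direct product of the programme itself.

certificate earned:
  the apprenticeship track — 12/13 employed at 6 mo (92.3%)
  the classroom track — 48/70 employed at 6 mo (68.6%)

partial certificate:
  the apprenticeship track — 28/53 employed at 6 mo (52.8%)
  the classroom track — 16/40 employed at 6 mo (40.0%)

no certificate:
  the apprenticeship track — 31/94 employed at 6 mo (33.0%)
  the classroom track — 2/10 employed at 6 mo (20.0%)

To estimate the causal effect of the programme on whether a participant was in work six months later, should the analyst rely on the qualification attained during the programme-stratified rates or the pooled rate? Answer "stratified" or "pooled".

Qualification attained during the programme is recorded after the programme and is itself shifted by it — it sits on the causal path from programme to outcome. Conditioning on a mediator would strip out part of the effect we want; the pooled comparison gives the total causal effect.
Pooled: the apprenticeship track 44.4% vs the classroom track 55.0%; the classroom track is higher overall.

pooled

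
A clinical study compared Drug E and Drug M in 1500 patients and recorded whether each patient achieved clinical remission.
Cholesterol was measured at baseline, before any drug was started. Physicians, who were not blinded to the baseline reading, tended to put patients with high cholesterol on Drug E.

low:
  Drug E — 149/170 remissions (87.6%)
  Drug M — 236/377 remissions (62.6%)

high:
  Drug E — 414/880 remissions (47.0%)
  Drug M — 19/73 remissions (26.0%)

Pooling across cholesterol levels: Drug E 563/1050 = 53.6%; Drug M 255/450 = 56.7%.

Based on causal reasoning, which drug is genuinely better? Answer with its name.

Drug E is higher inside every cholesterol stratum but Drug M is higher in aggregate. Whether to stratify depends on how cholesterol relates to the drug.
Since cholesterol is a pre-existing factor (not a product of the drug) and it affects the outcome on its own, it is a confounder. The stratified rates, not the pooled rate, identify the causal effect.
Within each level — low: 87.6% vs 62.6%; high: 47.0% vs 26.0% — Drug E is higher every time.

Drug E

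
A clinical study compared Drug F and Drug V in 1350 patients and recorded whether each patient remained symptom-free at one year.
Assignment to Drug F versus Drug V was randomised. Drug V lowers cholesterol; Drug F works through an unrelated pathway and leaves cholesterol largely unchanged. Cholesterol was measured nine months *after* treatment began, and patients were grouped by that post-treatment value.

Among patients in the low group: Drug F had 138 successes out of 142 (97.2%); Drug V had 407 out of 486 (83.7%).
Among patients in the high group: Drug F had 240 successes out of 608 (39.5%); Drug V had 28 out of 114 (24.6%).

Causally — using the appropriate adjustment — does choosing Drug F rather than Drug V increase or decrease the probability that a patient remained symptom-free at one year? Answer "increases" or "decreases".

decreases

Stratifying would compare drugs among patients the drugs themselves sorted into cholesterol groups — a form of selection on an intermediate. The unconditioned pooled rates give the total causal effect.
Pooled: Drug F 50.4% vs Drug V 72.5%; Drug V is higher overall.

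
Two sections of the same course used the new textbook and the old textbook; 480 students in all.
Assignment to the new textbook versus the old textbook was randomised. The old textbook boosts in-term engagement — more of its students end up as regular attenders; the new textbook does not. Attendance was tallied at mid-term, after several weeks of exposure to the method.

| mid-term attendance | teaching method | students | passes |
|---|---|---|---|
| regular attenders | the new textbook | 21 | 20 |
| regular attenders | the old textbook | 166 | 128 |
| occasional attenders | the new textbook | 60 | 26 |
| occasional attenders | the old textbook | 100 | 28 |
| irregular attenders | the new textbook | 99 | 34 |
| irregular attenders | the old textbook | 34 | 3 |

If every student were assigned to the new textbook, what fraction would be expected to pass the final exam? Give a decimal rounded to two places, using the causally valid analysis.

0.44

The distribution of mid-term attendance is itself part of what the teaching method does — it is an intermediate outcome. Holding it fixed would remove that part of the effect; the total effect is the pooled difference.
So P(outcome | do(the new textbook)) is just the pooled rate for the new textbook: 80/180 = 0.444.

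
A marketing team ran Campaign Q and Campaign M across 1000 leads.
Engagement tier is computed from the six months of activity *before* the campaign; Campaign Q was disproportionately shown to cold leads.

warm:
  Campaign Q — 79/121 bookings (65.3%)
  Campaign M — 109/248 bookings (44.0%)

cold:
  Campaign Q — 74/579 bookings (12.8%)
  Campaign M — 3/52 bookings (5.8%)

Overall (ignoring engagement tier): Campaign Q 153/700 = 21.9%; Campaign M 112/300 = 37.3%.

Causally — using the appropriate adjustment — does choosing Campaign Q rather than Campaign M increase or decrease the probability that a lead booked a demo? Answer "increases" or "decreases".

The imbalance in engagement tier arose from how leads were allocated, not from anything the campaign did; and engagement tier independently affects the outcome. The pooled gap is confounded — condition on engagement tier.
Within each level — warm: 65.3% vs 44.0%; cold: 12.8% vs 5.8% — Campaign Q is higher every time.

increases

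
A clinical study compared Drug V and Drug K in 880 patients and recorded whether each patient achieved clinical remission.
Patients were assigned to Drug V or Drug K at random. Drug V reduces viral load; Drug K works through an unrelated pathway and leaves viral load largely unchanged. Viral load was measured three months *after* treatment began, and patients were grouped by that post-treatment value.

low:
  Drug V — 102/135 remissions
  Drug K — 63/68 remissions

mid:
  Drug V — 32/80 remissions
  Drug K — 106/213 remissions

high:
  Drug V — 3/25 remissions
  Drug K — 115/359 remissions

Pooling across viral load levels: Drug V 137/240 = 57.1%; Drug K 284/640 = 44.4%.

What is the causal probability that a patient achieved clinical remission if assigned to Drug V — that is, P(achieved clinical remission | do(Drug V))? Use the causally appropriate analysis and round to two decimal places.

The stratified and pooled comparisons disagree (Drug K wins within each viral load; Drug V wins overall), so the answer turns on the causal role of viral load.
Viral load is recorded after the drug and is itself shifted by it — it sits on the causal path from drug to outcome. Conditioning on a mediator would strip out part of the effect we want; the pooled comparison gives the total causal effect.
So P(outcome | do(Drug V)) is just the pooled rate for Drug V: 137/240 = 0.571.

0.57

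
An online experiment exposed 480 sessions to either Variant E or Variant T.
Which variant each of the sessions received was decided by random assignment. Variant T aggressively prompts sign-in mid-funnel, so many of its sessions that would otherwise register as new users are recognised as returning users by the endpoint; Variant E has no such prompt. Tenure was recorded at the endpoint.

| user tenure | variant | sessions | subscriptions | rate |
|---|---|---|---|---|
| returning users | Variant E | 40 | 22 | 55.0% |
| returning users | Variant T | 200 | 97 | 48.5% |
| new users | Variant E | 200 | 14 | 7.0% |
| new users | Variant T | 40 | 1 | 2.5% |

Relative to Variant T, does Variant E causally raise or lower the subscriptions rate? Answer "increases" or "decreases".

Because the variant influences user tenure, user tenure is a post-treatment mediator, not a confounder. Stratifying on it would bias the estimate; the causal effect is the crude pooled difference.
Pooled: Variant E 15.0% vs Variant T 40.8%; Variant T is higher overall.

decreases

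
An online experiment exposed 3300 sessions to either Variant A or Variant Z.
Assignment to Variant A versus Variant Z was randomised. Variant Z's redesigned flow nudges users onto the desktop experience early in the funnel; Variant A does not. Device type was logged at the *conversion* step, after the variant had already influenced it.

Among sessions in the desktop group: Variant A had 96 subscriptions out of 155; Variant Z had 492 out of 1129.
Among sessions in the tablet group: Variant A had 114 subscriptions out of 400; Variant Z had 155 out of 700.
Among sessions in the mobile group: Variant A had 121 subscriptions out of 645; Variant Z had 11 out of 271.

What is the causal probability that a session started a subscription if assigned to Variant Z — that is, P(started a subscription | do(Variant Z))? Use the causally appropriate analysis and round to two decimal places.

0.31

Because the variant influences device type, device type is a post-treatment mediator, not a confounder. Stratifying on it would bias the estimate; the causal effect is the crude pooled difference.
So P(outcome | do(Variant Z)) is just the pooled rate for Variant Z: 658/2100 = 0.313.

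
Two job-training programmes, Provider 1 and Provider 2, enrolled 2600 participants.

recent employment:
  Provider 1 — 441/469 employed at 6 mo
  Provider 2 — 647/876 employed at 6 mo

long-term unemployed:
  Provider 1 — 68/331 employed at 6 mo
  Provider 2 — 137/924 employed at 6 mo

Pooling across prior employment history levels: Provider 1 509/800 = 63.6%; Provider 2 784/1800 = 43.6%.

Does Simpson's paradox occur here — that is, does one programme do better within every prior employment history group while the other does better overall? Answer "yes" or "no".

Within each prior employment history level (recent employment 94.0% vs 73.9%; long-term unemployed 20.5% vs 14.8%), Provider 1 has the higher rate every time. Pooled: 63.6% vs 43.6% — Provider 1 has the higher rate overall. They agree.

no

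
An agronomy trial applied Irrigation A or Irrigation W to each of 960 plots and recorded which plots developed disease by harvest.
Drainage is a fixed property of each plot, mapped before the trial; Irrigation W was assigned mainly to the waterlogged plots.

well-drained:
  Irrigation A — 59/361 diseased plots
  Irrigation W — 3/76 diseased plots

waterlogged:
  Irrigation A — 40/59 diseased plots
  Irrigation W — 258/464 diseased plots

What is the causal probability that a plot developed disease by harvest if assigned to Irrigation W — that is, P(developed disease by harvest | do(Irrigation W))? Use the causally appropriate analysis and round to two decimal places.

Field drainage differs across irrigations for reasons unrelated to any effect of the irrigation itself, and it separately predicts the outcome — a classic confounder. We must compare within field drainage levels.
Standardising Irrigation W to the population field drainage mix: 0.455·3/76 + 0.545·258/464 = 0.321.

0.32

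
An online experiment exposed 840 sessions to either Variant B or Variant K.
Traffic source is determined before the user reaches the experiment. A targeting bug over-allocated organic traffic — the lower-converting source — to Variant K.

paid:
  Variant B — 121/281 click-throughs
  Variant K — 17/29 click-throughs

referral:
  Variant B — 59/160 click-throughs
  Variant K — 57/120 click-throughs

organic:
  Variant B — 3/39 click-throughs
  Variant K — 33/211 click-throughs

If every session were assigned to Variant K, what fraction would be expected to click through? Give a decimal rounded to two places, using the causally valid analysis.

Within every traffic source level Variant K has the higher rate, yet pooled Variant B does — Simpson's reversal.
Traffic source is set before the variant has any effect — it is not caused by the variant — and it independently drives the outcome. That makes it a confounder, so the causal comparison is within traffic source levels.
Standardising Variant K to the population traffic source mix: 0.369·17/29 + 0.333·57/120 + 0.298·33/211 = 0.421.

0.42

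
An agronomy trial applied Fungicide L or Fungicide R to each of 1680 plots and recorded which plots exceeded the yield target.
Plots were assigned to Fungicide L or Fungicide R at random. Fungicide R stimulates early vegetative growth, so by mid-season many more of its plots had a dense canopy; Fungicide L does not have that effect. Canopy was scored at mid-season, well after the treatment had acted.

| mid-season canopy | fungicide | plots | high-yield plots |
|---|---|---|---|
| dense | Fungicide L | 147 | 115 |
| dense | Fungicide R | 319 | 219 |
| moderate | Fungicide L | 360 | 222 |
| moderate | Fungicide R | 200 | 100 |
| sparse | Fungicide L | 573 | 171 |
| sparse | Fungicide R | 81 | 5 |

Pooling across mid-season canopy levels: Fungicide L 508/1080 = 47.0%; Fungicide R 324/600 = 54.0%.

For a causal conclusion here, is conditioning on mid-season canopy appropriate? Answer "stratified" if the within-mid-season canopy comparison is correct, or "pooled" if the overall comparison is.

pooled

Within every mid-season canopy level Fungicide L has the higher rate, yet pooled Fungicide R does — Simpson's reversal.
Mid-season canopy is downstream of the fungicide. One should not condition on a consequence of treatment, so the overall rates are the right comparison.
Pooled: Fungicide L 47.0% vs Fungicide R 54.0%; Fungicide R is higher overall.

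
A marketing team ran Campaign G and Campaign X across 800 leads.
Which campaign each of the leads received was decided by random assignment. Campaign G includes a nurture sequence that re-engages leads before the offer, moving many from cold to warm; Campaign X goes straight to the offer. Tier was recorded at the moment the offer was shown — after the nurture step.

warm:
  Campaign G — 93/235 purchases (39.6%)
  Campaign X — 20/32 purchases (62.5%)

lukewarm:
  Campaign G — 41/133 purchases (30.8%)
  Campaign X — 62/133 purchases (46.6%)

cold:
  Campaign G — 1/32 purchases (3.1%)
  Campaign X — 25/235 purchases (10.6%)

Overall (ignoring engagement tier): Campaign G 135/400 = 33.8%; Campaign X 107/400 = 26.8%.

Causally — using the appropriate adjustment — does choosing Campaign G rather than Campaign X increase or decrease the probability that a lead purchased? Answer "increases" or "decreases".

increases

Within every engagement tier level Campaign X has the higher rate, yet pooled Campaign G does — Simpson's reversal.
Stratifying would compare campaigns among leads the campaigns themselves sorted into engagement tier groups — a form of selection on an intermediate. The unconditioned pooled rates give the total causal effect.
Pooled: Campaign G 33.8% vs Campaign X 26.8%; Campaign G is higher overall.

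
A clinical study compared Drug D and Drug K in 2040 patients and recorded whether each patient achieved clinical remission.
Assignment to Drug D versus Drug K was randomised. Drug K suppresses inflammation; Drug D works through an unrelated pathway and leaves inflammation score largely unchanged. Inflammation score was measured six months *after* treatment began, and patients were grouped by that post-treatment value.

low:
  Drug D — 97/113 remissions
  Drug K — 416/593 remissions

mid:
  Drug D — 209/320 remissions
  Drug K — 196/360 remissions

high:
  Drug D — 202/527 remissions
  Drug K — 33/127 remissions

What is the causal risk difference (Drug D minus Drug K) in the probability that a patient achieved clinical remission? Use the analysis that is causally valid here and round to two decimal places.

The inflammation score-specific comparison favours Drug D throughout, but the pooled figures favour Drug K. The question is whether to condition on inflammation score.
Inflammation score lies on the pathway drug → inflammation score → outcome, so adjusting for it blocks the indirect effect. For the total causal effect of drug, use the unadjusted pooled rates.
The causal difference is the pooled difference: 0.529 − 0.597 = -0.068.

-0.07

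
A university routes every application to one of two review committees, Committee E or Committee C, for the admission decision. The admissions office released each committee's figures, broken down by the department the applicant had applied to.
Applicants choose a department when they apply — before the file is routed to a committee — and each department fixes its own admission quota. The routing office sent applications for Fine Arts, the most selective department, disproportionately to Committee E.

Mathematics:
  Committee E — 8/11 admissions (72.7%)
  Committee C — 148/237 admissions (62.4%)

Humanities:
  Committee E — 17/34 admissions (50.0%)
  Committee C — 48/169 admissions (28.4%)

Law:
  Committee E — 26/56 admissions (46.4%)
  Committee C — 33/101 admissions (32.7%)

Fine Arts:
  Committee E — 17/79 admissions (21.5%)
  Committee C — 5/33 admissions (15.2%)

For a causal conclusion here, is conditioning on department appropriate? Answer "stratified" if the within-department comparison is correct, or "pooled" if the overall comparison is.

Department differs across review committees for reasons unrelated to any effect of the review committee itself, and it separately predicts the outcome — a classic confounder. We must compare within department levels.
Within each level — Mathematics: 72.7% vs 62.4%; Humanities: 50.0% vs 28.4%; Law: 46.4% vs 32.7%; Fine Arts: 21.5% vs 15.2% — Committee E is higher every time.

stratified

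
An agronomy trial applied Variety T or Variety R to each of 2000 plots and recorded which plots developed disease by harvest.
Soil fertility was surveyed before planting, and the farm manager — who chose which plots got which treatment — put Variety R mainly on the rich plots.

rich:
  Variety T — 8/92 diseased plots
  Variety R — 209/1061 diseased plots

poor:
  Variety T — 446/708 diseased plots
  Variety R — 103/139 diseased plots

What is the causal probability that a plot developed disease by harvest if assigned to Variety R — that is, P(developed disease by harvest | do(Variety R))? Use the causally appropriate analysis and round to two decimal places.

Nothing the variety does changes soil fertility; the imbalance is an allocation artefact. With soil fertility also predicting the outcome, the pooled figure is confounded, and the within-stratum comparison is the causal one.
Standardising Variety R to the population soil fertility mix: 0.577·209/1061 + 0.423·103/139 = 0.427.

0.43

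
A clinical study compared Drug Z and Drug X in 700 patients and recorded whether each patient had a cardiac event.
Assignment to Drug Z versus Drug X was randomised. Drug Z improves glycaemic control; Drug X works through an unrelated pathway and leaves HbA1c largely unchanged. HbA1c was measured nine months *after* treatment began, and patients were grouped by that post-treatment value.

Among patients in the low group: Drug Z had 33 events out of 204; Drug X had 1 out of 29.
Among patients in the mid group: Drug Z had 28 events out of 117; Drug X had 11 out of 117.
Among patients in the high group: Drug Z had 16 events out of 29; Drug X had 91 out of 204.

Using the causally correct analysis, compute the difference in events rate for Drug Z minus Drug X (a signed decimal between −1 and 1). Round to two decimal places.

Because the drug influences HbA1c, HbA1c is a post-treatment mediator, not a confounder. Stratifying on it would bias the estimate; the causal effect is the crude pooled difference.
The causal difference is the pooled difference: 0.220 − 0.294 = -0.074.

-0.07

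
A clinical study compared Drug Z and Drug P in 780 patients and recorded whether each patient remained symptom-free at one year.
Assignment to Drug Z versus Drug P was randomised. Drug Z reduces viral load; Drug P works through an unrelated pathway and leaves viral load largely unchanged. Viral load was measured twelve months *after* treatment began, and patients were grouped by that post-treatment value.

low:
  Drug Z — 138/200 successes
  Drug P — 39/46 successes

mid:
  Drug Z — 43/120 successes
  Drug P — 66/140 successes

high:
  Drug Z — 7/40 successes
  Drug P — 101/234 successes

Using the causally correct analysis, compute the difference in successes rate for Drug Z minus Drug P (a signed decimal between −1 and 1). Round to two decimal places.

The viral load-specific comparison favours Drug P throughout, but the pooled figures favour Drug Z. The question is whether to condition on viral load.
Stratifying would compare drugs among patients the drugs themselves sorted into viral load groups — a form of selection on an intermediate. The unconditioned pooled rates give the total causal effect.
The causal difference is the pooled difference: 0.522 − 0.490 = +0.032.

+0.03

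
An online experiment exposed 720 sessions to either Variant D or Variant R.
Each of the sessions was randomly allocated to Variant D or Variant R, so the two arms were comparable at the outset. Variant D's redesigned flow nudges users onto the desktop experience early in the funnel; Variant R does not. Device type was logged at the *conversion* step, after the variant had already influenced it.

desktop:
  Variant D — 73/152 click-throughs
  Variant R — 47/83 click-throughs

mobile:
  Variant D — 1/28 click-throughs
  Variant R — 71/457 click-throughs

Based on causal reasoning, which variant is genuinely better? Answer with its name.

Variant D

Device type here is a post-treatment variable shaped by the variant; conditioning on it would introduce bias rather than remove it. The overall comparison is the causal one.
Pooled: Variant D 41.1% vs Variant R 21.9%; Variant D is higher overall.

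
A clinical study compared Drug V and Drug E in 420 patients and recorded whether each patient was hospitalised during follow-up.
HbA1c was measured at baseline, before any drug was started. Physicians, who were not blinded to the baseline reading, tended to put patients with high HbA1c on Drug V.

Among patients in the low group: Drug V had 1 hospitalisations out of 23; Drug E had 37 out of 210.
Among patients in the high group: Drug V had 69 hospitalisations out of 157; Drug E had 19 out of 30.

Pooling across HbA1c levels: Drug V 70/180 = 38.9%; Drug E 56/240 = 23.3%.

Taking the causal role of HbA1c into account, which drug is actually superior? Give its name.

Here HbA1c is a common cause — it drives both which drug a case falls under and the outcome. The crude comparison mixes populations; the stratum-specific rates are the causally relevant ones.
Within each level — low: 4.3% vs 17.6%; high: 43.9% vs 63.3% — Drug V is lower every time.

Drug V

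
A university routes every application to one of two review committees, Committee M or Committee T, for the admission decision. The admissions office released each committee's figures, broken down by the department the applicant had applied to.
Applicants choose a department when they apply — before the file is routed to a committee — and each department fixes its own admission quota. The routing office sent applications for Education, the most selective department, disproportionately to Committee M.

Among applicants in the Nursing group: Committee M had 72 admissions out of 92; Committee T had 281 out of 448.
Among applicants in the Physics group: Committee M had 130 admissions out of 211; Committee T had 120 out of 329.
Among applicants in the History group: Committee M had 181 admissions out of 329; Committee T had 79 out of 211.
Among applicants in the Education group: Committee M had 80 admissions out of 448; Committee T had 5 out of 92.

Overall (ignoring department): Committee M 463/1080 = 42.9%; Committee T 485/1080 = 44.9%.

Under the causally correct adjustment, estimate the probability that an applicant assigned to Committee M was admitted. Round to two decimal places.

Since department is a pre-existing factor (not a product of the review committee) and it affects the outcome on its own, it is a confounder. The stratified rates, not the pooled rate, identify the causal effect.
Standardising Committee M to the population department mix: 0.250·72/92 + 0.250·130/211 + 0.250·181/329 + 0.250·80/448 = 0.532.

0.53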